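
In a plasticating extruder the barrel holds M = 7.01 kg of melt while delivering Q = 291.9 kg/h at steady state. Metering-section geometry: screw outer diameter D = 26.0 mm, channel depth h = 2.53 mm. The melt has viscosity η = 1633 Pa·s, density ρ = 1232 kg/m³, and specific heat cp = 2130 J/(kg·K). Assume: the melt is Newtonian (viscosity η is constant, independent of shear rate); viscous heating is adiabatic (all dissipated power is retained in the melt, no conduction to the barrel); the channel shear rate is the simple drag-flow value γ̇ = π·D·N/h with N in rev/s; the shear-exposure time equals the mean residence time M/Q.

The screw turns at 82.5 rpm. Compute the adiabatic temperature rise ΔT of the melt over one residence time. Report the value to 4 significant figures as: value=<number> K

Convert throughput: Q = 291.9 kg/h = 291.9/3600 = 0.0810833 kg/s
t_res = M / Q_s = 7.01 ÷ 0.0810833 = 86.4543 s
Geometry in metres: D = 26.0 mm → 0.026 m, h = 2.53 mm → 0.00253 m; screw speed N = 82.5 rpm = 1.375 rev/s
γ̇ = π D N / h = (π)(0.026)(1.375) / 0.00253 = 44.3921 s⁻¹
ΔT = η·γ̇²·t_res/(ρ·cp) = [1633 × 44.3921² × 86.4543] / [1232 × 2130] = 106.021 K

value=106.0 K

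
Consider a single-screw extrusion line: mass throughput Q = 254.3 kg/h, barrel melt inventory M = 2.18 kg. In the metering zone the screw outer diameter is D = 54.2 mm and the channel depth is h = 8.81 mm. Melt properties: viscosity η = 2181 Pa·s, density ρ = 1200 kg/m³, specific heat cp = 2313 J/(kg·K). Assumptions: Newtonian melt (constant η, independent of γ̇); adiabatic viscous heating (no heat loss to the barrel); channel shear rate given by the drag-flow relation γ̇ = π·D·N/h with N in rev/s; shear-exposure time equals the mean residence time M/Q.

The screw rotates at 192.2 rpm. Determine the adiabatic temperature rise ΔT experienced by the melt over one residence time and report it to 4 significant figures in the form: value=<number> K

Throughput in SI: Q_s = 254.3 kg/h ÷ 3600 s/h = 0.0706389 kg/s
t_res = M / Q_s = 2.18 ÷ 0.0706389 = 30.8612 s
Convert to SI: D = 0.0542 m, h = 0.00881 m, N = 192.2/60 = 3.20333 rev/s
Shear rate: γ̇ = πDN/h = π·0.0542·3.20333/0.00881 = 61.9121 s⁻¹
ΔT = η·γ̇²·t_res / (ρ·cp) = 2181 · (61.9121)² · 30.8612 / (1200 · 2313) = 92.9527 K

value=92.95 K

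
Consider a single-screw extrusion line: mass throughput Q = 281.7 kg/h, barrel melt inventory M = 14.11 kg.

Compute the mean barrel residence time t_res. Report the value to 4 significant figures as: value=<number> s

Convert throughput: Q = 281.7 kg/h = 281.7/3600 = 0.07825 kg/s
t_res = M / Q_s = 14.11 ÷ 0.07825 = 180.319 s

value=180.3 s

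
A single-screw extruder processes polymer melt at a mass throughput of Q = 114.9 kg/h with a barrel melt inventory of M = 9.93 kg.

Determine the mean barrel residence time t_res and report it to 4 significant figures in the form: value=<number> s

value=311.1 s

Throughput in SI: Q_s = 114.9 kg/h ÷ 3600 s/h = 0.0319167 kg/s
Mean residence time: t_res = M/Q_s = 9.93 kg / 0.0319167 kg/s = 311.123 s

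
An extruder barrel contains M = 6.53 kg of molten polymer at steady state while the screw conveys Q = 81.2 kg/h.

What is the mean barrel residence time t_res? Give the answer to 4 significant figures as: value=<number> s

value=289.5 s

Throughput in SI: Q_s = 81.2 kg/h ÷ 3600 s/h = 0.0225556 kg/s
t_res = M / Q_s = 6.53 / 0.0225556 = 289.507 s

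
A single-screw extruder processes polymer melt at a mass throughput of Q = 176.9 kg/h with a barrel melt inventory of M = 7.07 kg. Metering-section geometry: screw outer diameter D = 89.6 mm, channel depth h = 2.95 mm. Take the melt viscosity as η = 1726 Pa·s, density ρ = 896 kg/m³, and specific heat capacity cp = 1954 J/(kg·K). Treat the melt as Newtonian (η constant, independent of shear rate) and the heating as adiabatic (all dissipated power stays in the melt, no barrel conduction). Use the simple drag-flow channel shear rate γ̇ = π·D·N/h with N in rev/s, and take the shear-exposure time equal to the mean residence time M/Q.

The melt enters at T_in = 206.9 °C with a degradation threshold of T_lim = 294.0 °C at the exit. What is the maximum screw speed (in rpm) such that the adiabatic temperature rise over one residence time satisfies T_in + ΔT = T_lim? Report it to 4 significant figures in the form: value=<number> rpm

Throughput in SI: Q_s = 176.9 kg/h ÷ 3600 s/h = 0.0491389 kg/s
t_res = M / Q_s = 7.07 / 0.0491389 = 143.878 s
D = 89.6 mm = 0.0896 m;  h = 2.95 mm = 0.00295 m
Allowable rise: ΔT_a = T_lim − T_in = 294.0 − 206.9 = 87.1 K
γ̇_max² = ΔT_a·ρ·cp/(η·t_res) = 87.1·896·1954/(1726·143.878) = 614.067 s⁻²
Take the square root: γ̇_max = √(614.067) = 24.7804 s⁻¹
N_max = γ̇_max·h / (π·D) = 24.7804 · 0.00295 / (π · 0.0896) = 0.2597 rev/s = 15.582 rpm

value=15.58 rpm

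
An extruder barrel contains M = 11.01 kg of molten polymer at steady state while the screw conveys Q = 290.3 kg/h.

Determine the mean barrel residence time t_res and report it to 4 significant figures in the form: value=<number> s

Throughput in SI: Q_s = 290.3 kg/h ÷ 3600 s/h = 0.0806389 kg/s
t_res = M / Q_s = 11.01 / 0.0806389 = 136.535 s

value=136.5 s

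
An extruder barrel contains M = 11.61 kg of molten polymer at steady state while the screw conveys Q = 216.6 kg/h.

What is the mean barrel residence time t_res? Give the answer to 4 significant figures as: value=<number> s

value=193.0 s

Q_s = Q / 3600 = 216.6 / 3600 = 0.0601667 kg/s
t_res = M / Q_s = 11.61 / 0.0601667 = 192.964 s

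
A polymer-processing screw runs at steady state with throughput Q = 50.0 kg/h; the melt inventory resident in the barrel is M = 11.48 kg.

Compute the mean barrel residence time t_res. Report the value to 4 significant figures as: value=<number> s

Convert throughput: Q = 50.0 kg/h = 50.0/3600 = 0.0138889 kg/s
t_res = M / Q_s = 11.48 ÷ 0.0138889 = 826.56 s

value=826.6 s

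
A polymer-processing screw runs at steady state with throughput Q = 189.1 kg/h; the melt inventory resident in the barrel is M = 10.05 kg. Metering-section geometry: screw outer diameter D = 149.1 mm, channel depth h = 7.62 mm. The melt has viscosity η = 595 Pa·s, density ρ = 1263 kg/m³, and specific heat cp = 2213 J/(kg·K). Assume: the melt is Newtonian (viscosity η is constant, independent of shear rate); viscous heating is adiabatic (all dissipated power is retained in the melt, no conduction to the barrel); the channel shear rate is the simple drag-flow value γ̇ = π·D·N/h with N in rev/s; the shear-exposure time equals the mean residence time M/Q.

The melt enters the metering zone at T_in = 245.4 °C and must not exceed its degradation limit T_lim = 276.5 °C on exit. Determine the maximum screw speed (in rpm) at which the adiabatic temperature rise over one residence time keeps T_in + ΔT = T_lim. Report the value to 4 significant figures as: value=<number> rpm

value=26.97 rpm

Throughput in SI: Q_s = 189.1 kg/h ÷ 3600 s/h = 0.0525278 kg/s
Mean residence time: t_res = M/Q_s = 10.05 kg / 0.0525278 kg/s = 191.327 s
D = 149.1 mm = 0.1491 m;  h = 7.62 mm = 0.00762 m
ΔT_a = T_lim − T_in = 276.5 °C − 245.4 °C = 31.1 K
Invert ΔT = ηγ̇²t_res/(ρcp) for γ̇: γ̇_max² = ΔT_a ρ cp / (η t_res) = 31.1·1263·2213 / (595·191.327) = 763.574 s⁻²
Take the square root: γ̇_max = √(763.574) = 27.6328 s⁻¹
Solve γ̇ = πDN/h for N: N_max = γ̇_max·h/(π·D) = 27.6328 × 0.00762 / (π × 0.1491) = 0.449524 rev/s = 26.9714 rpm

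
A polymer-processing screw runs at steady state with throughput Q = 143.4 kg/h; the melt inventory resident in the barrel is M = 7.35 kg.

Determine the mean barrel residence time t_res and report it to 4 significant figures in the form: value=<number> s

Throughput in SI: Q_s = 143.4 kg/h ÷ 3600 s/h = 0.0398333 kg/s
Mean residence time: t_res = M/Q_s = 7.35 kg / 0.0398333 kg/s = 184.519 s

value=184.5 s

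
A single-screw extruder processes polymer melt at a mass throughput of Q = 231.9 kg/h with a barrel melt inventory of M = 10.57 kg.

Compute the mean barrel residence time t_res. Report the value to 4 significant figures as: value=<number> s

value=164.1 s

Throughput in SI: Q_s = 231.9 kg/h ÷ 3600 s/h = 0.0644167 kg/s
t_res = M / Q_s = 10.57 ÷ 0.0644167 = 164.088 s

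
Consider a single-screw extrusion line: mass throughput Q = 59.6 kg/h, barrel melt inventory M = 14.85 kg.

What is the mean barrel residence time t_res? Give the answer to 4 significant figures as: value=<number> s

value=897.0 s

Throughput in SI: Q_s = 59.6 kg/h ÷ 3600 s/h = 0.0165556 kg/s
Mean residence time: t_res = M/Q_s = 14.85 kg / 0.0165556 kg/s = 896.98 s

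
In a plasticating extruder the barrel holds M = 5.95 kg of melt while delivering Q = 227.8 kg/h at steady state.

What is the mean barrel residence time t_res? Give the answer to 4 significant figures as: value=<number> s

value=94.03 s

Convert throughput: Q = 227.8 kg/h = 227.8/3600 = 0.0632778 kg/s
Mean residence time: t_res = M/Q_s = 5.95 kg / 0.0632778 kg/s = 94.0299 s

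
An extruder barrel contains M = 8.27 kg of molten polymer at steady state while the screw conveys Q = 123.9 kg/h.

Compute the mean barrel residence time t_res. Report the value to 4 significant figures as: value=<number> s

value=240.3 s

Throughput in SI: Q_s = 123.9 kg/h ÷ 3600 s/h = 0.0344167 kg/s
t_res = M / Q_s = 8.27 ÷ 0.0344167 = 240.291 s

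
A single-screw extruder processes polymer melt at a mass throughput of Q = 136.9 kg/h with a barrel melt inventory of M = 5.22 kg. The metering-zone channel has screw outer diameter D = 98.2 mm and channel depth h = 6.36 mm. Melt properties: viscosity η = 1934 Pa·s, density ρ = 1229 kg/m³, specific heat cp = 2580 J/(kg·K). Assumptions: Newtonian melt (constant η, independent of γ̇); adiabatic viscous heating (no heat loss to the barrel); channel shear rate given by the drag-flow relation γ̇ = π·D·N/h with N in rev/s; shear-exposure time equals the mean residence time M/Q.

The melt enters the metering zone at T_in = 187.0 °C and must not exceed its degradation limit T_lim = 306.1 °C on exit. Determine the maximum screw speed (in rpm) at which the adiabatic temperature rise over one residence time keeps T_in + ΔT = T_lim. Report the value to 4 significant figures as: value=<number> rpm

Convert throughput: Q = 136.9 kg/h = 136.9/3600 = 0.0380278 kg/s
Mean residence time: t_res = M/Q_s = 5.22 kg / 0.0380278 kg/s = 137.268 s
Geometry in SI: D = 98.2 mm → 0.0982 m, h = 6.36 mm → 0.00636 m
ΔT_a = T_lim − T_in = 306.1 − 187.0 = 119.1 K
γ̇_max² = ΔT_a·ρ·cp/(η·t_res) = 119.1·1229·2580/(1934·137.268) = 1422.52 s⁻²
γ̇_max = sqrt(1422.52) = 37.7163 s⁻¹
N_max = γ̇_max h / (πD) = 37.7163·0.00636/(π·0.0982) = 0.777543 rev/s → ×60 = 46.6526 rpm

value=46.65 rpm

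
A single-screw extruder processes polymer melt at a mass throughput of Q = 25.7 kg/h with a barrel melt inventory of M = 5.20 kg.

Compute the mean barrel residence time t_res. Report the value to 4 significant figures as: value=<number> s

value=728.4 s

Q_s = Q / 3600 = 25.7 / 3600 = 0.00713889 kg/s
t_res = M / Q_s = 5.20 / 0.00713889 = 728.405 s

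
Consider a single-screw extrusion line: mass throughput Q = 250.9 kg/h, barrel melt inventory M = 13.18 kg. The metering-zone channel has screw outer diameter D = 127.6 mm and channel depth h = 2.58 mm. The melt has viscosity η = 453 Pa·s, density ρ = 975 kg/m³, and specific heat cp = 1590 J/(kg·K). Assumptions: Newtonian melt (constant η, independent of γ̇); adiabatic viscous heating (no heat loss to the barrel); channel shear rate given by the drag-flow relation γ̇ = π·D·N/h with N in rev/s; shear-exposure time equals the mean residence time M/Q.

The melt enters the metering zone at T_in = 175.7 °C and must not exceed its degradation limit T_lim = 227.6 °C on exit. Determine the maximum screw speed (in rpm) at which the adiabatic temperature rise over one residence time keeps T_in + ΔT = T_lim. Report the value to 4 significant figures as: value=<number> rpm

Throughput in SI: Q_s = 250.9 kg/h ÷ 3600 s/h = 0.0696944 kg/s
t_res = M / Q_s = 13.18 ÷ 0.0696944 = 189.111 s
Geometry in SI: D = 127.6 mm → 0.1276 m, h = 2.58 mm → 0.00258 m
ΔT_a = T_lim − T_in = 227.6 °C − 175.7 °C = 51.9 K
γ̇_max² = ΔT_a·ρ·cp / (η·t_res) = [51.9 × 975 × 1590] / [453 × 189.111] = 939.19 s⁻²
γ̇_max = sqrt(939.19) = 30.6462 s⁻¹
N_max = γ̇_max h / (πD) = 30.6462·0.00258/(π·0.1276) = 0.19724 rev/s → ×60 = 11.8344 rpm

value=11.83 rpm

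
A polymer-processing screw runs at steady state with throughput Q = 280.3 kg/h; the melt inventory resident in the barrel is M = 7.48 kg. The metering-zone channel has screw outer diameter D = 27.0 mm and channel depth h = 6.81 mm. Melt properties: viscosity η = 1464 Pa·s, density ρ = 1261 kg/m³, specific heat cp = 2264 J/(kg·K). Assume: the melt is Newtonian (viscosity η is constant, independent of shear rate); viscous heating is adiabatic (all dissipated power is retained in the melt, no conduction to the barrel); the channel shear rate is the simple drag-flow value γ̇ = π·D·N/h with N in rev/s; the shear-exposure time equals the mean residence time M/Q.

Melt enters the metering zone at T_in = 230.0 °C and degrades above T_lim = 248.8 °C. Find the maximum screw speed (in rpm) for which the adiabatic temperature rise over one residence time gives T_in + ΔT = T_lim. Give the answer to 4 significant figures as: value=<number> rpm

Throughput in SI: Q_s = 280.3 kg/h ÷ 3600 s/h = 0.0778611 kg/s
t_res = M / Q_s = 7.48 ÷ 0.0778611 = 96.0685 s
D = 27.0 mm = 0.027 m;  h = 6.81 mm = 0.00681 m
ΔT_a = T_lim − T_in = 248.8 °C − 230.0 °C = 18.8 K
γ̇_max² = ΔT_a·ρ·cp / (η·t_res) = [18.8 × 1261 × 2264] / [1464 × 96.0685] = 381.617 s⁻²
γ̇_max = √381.617 = 19.535 s⁻¹
N_max = γ̇_max·h / (π·D) = 19.535 · 0.00681 / (π · 0.027) = 1.56836 rev/s = 94.1019 rpm

value=94.10 rpm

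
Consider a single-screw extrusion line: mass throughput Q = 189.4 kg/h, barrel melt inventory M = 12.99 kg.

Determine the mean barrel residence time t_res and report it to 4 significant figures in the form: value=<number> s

Q_s = Q / 3600 = 189.4 / 3600 = 0.0526111 kg/s
t_res = M / Q_s = 12.99 ÷ 0.0526111 = 246.906 s

value=246.9 s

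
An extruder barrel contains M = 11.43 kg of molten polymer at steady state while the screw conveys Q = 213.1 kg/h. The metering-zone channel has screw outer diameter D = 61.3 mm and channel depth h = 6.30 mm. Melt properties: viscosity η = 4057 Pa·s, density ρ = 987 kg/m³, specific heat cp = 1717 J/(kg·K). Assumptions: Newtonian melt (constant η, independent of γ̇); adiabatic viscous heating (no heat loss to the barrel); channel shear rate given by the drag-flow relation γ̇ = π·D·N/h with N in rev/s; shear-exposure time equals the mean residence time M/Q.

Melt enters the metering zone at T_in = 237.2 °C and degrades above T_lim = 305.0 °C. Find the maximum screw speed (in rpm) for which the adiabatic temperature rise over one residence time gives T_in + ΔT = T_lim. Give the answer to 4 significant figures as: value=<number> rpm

Q_s = Q / 3600 = 213.1 / 3600 = 0.0591944 kg/s
t_res = M / Q_s = 11.43 ÷ 0.0591944 = 193.092 s
Geometry in SI: D = 61.3 mm → 0.0613 m, h = 6.30 mm → 0.0063 m
ΔT_a = T_lim − T_in = 305.0 °C − 237.2 °C = 67.8 K
γ̇_max² = ΔT_a·ρ·cp / (η·t_res) = [67.8 × 987 × 1717] / [4057 × 193.092] = 146.672 s⁻²
Take the square root: γ̇_max = √(146.672) = 12.1108 s⁻¹
N_max = γ̇_max h / (πD) = 12.1108·0.0063/(π·0.0613) = 0.39619 rev/s → ×60 = 23.7714 rpm

value=23.77 rpm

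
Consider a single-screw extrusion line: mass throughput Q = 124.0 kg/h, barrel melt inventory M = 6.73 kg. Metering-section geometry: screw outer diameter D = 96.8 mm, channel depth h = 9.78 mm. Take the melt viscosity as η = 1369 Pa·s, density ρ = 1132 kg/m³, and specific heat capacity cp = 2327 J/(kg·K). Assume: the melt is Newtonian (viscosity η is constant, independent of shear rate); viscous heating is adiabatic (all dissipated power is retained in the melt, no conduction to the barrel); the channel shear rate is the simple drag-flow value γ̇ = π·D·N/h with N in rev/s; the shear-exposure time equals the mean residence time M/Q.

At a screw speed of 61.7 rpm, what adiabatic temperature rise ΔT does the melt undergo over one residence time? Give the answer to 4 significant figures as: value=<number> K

value=103.8 K

Convert throughput: Q = 124.0 kg/h = 124.0/3600 = 0.0344444 kg/s
t_res = M / Q_s = 6.73 / 0.0344444 = 195.387 s
Convert to SI: D = 0.0968 m, h = 0.00978 m, N = 61.7/60 = 1.02833 rev/s
γ̇ = π D N / h = (π)(0.0968)(1.02833) / 0.00978 = 31.9757 s⁻¹
ΔT = η·γ̇²·t_res/(ρ·cp) = [1369 × 31.9757² × 195.387] / [1132 × 2327] = 103.824 K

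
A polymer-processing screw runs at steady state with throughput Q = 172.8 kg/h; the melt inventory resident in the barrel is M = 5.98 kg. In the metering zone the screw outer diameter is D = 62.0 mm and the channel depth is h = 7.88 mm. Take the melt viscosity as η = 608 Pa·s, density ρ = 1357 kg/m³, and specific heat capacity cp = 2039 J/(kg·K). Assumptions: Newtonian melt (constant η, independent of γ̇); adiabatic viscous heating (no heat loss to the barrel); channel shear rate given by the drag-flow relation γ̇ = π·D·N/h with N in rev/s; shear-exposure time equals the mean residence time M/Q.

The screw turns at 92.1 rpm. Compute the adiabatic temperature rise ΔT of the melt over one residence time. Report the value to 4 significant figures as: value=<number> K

Convert throughput: Q = 172.8 kg/h = 172.8/3600 = 0.048 kg/s
t_res = M / Q_s = 5.98 / 0.048 = 124.583 s
D = 62.0 mm = 0.062 m;  h = 7.88 mm = 0.00788 m;  N = 92.1 rpm / 60 = 1.535 rev/s
γ̇ = π·D·N / h = π · 0.062 · 1.535 / 0.00788 = 37.9423 s⁻¹
ΔT = η·γ̇²·t_res/(ρ·cp) = [608 × 37.9423² × 124.583] / [1357 × 2039] = 39.4107 K

value=39.41 K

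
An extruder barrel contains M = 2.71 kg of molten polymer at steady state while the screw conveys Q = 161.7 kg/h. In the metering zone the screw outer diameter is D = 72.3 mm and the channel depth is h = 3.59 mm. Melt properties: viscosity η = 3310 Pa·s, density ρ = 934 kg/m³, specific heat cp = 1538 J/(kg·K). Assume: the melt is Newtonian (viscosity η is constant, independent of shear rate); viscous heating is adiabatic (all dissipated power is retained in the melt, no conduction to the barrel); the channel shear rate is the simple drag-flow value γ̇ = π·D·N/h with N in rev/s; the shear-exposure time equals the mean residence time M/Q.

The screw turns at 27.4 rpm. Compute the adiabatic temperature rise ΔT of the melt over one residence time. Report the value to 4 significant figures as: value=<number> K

value=116.1 K

Convert throughput: Q = 161.7 kg/h = 161.7/3600 = 0.0449167 kg/s
Mean residence time: t_res = M/Q_s = 2.71 kg / 0.0449167 kg/s = 60.334 s
D = 72.3 mm = 0.0723 m;  h = 3.59 mm = 0.00359 m;  N = 27.4 rpm / 60 = 0.456667 rev/s
Shear rate: γ̇ = πDN/h = π·0.0723·0.456667/0.00359 = 28.893 s⁻¹
Adiabatic rise: ΔT = η γ̇² t_res / (ρ cp) = 3310·(28.893)²·60.334 / (934·1538) = 116.057 K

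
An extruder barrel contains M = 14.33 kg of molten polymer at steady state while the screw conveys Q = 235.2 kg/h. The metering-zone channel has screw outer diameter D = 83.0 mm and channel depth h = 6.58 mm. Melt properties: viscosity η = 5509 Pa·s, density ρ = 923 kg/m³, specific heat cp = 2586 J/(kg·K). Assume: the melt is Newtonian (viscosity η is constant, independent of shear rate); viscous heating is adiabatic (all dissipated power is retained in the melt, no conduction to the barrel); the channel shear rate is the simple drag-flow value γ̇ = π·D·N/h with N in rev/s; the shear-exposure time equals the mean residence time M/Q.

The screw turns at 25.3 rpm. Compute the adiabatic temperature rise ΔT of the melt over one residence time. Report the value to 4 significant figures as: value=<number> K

Convert throughput: Q = 235.2 kg/h = 235.2/3600 = 0.0653333 kg/s
t_res = M / Q_s = 14.33 / 0.0653333 = 219.337 s
D = 83.0 mm = 0.083 m;  h = 6.58 mm = 0.00658 m;  N = 25.3 rpm / 60 = 0.421667 rev/s
γ̇ = π·D·N / h = π · 0.083 · 0.421667 / 0.00658 = 16.7098 s⁻¹
ΔT = η·γ̇²·t_res / (ρ·cp) = 5509 · (16.7098)² · 219.337 / (923 · 2586) = 141.35 K

value=141.4 K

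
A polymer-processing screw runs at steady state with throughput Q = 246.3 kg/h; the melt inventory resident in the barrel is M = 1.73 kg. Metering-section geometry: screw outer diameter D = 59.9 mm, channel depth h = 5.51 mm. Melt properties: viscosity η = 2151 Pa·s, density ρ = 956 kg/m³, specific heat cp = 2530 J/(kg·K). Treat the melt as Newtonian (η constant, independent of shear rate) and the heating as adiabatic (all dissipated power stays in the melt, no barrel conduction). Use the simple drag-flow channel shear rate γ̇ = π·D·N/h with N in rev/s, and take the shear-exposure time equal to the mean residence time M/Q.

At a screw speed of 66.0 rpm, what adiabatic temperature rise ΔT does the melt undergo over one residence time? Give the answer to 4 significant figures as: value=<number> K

Convert throughput: Q = 246.3 kg/h = 246.3/3600 = 0.0684167 kg/s
t_res = M / Q_s = 1.73 ÷ 0.0684167 = 25.2862 s
Geometry in metres: D = 59.9 mm → 0.0599 m, h = 5.51 mm → 0.00551 m; screw speed N = 66.0 rpm = 1.1 rev/s
γ̇ = π·D·N / h = π · 0.0599 · 1.1 / 0.00551 = 37.568 s⁻¹
ΔT = η·γ̇²·t_res/(ρ·cp) = [2151 × 37.568² × 25.2862] / [956 × 2530] = 31.7382 K

value=31.74 K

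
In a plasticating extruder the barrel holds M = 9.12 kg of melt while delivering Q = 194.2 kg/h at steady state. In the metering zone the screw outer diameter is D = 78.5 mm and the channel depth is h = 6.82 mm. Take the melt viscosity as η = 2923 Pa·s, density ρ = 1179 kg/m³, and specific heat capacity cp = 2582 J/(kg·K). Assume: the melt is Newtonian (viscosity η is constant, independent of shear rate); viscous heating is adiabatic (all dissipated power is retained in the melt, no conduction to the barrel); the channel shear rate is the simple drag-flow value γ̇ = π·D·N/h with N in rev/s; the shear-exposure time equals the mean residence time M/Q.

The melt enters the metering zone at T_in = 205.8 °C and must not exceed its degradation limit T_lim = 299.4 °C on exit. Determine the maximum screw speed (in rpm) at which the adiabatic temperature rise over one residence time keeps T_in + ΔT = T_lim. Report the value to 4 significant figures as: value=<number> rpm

value=39.84 rpm

Throughput in SI: Q_s = 194.2 kg/h ÷ 3600 s/h = 0.0539444 kg/s
t_res = M / Q_s = 9.12 / 0.0539444 = 169.063 s
Convert to metres: D = 0.0785 m, h = 0.00682 m
ΔT_a = T_lim − T_in = 299.4 − 205.8 = 93.6 K
Invert ΔT = ηγ̇²t_res/(ρcp) for γ̇: γ̇_max² = ΔT_a ρ cp / (η t_res) = 93.6·1179·2582 / (2923·169.063) = 576.592 s⁻²
Take the square root: γ̇_max = √(576.592) = 24.0123 s⁻¹
N_max = γ̇_max h / (πD) = 24.0123·0.00682/(π·0.0785) = 0.664048 rev/s → ×60 = 39.8429 rpm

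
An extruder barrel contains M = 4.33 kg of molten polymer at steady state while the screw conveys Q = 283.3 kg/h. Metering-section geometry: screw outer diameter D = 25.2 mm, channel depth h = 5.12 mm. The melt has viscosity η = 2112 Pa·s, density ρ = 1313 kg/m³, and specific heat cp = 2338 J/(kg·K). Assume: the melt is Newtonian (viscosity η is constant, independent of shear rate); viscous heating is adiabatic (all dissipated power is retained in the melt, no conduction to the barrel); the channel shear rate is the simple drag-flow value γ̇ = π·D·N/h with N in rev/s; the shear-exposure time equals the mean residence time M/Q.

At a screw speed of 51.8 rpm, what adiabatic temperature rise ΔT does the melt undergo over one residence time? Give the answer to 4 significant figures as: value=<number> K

value=6.746 K

Throughput in SI: Q_s = 283.3 kg/h ÷ 3600 s/h = 0.0786944 kg/s
t_res = M / Q_s = 4.33 / 0.0786944 = 55.0229 s
D = 25.2 mm = 0.0252 m;  h = 5.12 mm = 0.00512 m;  N = 51.8 rpm / 60 = 0.863333 rev/s
γ̇ = π·D·N / h = π · 0.0252 · 0.863333 / 0.00512 = 13.3493 s⁻¹
ΔT = η·γ̇²·t_res / (ρ·cp) = 2112 · (13.3493)² · 55.0229 / (1313 · 2338) = 6.746 K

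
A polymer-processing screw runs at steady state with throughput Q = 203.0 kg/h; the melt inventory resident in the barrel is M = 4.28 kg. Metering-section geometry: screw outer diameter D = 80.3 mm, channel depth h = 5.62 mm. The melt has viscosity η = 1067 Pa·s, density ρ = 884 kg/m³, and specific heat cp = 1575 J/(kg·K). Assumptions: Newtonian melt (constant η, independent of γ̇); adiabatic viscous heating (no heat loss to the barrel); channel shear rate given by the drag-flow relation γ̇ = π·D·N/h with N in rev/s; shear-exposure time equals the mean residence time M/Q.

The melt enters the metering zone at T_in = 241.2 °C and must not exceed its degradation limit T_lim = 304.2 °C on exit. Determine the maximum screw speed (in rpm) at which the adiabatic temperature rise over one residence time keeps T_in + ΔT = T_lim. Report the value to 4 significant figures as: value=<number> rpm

Convert throughput: Q = 203.0 kg/h = 203.0/3600 = 0.0563889 kg/s
t_res = M / Q_s = 4.28 / 0.0563889 = 75.9015 s
D = 80.3 mm = 0.0803 m;  h = 5.62 mm = 0.00562 m
Allowable rise: ΔT_a = T_lim − T_in = 304.2 − 241.2 = 63 K
γ̇_max² = ΔT_a·ρ·cp/(η·t_res) = 63·884·1575/(1067·75.9015) = 1083.08 s⁻²
γ̇_max = √1083.08 = 32.9101 s⁻¹
N_max = γ̇_max h / (πD) = 32.9101·0.00562/(π·0.0803) = 0.733163 rev/s → ×60 = 43.9898 rpm

value=43.99 rpm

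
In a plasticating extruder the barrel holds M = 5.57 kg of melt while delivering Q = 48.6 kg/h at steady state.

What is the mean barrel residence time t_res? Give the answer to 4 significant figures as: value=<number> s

value=412.6 s

Convert throughput: Q = 48.6 kg/h = 48.6/3600 = 0.0135 kg/s
Mean residence time: t_res = M/Q_s = 5.57 kg / 0.0135 kg/s = 412.593 s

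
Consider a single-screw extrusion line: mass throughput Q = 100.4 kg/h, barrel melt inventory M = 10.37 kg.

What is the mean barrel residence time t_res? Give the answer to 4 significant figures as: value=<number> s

Q_s = Q / 3600 = 100.4 / 3600 = 0.0278889 kg/s
t_res = M / Q_s = 10.37 / 0.0278889 = 371.833 s

value=371.8 s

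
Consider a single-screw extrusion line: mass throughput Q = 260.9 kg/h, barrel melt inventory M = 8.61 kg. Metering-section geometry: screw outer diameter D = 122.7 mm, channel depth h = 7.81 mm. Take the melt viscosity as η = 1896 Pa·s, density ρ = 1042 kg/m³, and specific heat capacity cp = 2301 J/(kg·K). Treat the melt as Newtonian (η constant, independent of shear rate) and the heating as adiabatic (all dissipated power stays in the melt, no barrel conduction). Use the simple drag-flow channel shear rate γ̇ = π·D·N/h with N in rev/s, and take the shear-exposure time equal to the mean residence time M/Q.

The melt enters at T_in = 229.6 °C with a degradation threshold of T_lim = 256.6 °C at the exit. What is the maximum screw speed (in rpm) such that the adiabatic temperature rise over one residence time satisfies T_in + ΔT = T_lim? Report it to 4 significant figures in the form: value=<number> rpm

value=20.61 rpm

Convert throughput: Q = 260.9 kg/h = 260.9/3600 = 0.0724722 kg/s
Mean residence time: t_res = M/Q_s = 8.61 kg / 0.0724722 kg/s = 118.804 s
Geometry in SI: D = 122.7 mm → 0.1227 m, h = 7.81 mm → 0.00781 m
ΔT_a = T_lim − T_in = 256.6 °C − 229.6 °C = 27 K
γ̇_max² = ΔT_a·ρ·cp/(η·t_res) = 27·1042·2301/(1896·118.804) = 287.394 s⁻²
γ̇_max = √287.394 = 16.9527 s⁻¹
N_max = γ̇_max·h / (π·D) = 16.9527 · 0.00781 / (π · 0.1227) = 0.343475 rev/s = 20.6085 rpm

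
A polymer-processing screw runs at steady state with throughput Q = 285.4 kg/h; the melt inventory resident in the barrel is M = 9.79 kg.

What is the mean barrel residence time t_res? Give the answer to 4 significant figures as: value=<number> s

value=123.5 s

Q_s = Q / 3600 = 285.4 / 3600 = 0.0792778 kg/s
Mean residence time: t_res = M/Q_s = 9.79 kg / 0.0792778 kg/s = 123.49 s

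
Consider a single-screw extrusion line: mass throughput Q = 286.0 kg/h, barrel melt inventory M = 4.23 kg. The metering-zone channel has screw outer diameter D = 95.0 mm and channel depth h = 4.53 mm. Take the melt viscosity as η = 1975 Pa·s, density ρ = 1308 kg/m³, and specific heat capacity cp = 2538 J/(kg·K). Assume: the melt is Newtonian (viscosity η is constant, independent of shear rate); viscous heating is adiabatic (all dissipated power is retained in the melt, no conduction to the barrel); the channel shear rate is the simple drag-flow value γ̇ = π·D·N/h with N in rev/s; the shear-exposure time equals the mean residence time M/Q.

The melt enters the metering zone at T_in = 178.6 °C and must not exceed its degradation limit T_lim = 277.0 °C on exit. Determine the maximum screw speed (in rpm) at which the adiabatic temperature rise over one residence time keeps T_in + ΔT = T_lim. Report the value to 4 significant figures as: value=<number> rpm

Throughput in SI: Q_s = 286.0 kg/h ÷ 3600 s/h = 0.0794444 kg/s
Mean residence time: t_res = M/Q_s = 4.23 kg / 0.0794444 kg/s = 53.2448 s
Geometry in SI: D = 95.0 mm → 0.095 m, h = 4.53 mm → 0.00453 m
ΔT_a = T_lim − T_in = 277.0 °C − 178.6 °C = 98.4 K
γ̇_max² = ΔT_a·ρ·cp/(η·t_res) = 98.4·1308·2538/(1975·53.2448) = 3106.35 s⁻²
γ̇_max = sqrt(3106.35) = 55.7346 s⁻¹
N_max = γ̇_max·h / (π·D) = 55.7346 · 0.00453 / (π · 0.095) = 0.84596 rev/s = 50.7576 rpm

value=50.76 rpm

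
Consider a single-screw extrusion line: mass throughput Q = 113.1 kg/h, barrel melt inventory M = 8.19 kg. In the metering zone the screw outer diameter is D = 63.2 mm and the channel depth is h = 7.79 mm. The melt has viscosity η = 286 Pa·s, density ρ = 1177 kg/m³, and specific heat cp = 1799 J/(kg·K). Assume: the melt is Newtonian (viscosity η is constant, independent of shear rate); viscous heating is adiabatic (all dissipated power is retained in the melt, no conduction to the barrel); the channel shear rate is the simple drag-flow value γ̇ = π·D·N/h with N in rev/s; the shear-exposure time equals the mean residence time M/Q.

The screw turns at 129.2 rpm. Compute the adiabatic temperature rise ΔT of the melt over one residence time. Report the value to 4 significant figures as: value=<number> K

value=106.1 K

Convert throughput: Q = 113.1 kg/h = 113.1/3600 = 0.0314167 kg/s
t_res = M / Q_s = 8.19 ÷ 0.0314167 = 260.69 s
Convert to SI: D = 0.0632 m, h = 0.00779 m, N = 129.2/60 = 2.15333 rev/s
Shear rate: γ̇ = πDN/h = π·0.0632·2.15333/0.00779 = 54.8834 s⁻¹
ΔT = η·γ̇²·t_res / (ρ·cp) = 286 · (54.8834)² · 260.69 / (1177 · 1799) = 106.063 K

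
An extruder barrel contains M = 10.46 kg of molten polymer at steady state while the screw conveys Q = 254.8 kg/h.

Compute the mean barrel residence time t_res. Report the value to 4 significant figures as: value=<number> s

value=147.8 s

Convert throughput: Q = 254.8 kg/h = 254.8/3600 = 0.0707778 kg/s
t_res = M / Q_s = 10.46 ÷ 0.0707778 = 147.786 s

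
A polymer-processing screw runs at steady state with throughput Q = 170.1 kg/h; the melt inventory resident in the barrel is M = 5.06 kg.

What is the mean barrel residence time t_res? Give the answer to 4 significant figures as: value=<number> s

value=107.1 s

Throughput in SI: Q_s = 170.1 kg/h ÷ 3600 s/h = 0.04725 kg/s
t_res = M / Q_s = 5.06 ÷ 0.04725 = 107.09 s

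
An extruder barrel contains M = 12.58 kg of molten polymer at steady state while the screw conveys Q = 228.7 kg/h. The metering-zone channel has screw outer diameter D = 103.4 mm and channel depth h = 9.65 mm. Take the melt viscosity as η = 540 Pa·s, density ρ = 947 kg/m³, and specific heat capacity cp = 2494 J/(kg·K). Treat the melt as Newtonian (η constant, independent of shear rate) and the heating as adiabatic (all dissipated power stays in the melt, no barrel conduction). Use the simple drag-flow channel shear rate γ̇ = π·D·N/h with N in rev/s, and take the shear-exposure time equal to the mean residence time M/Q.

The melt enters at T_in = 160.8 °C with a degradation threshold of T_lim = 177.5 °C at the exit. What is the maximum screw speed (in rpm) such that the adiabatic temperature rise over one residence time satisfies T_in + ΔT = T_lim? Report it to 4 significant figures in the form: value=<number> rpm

Throughput in SI: Q_s = 228.7 kg/h ÷ 3600 s/h = 0.0635278 kg/s
Mean residence time: t_res = M/Q_s = 12.58 kg / 0.0635278 kg/s = 198.024 s
Geometry in SI: D = 103.4 mm → 0.1034 m, h = 9.65 mm → 0.00965 m
ΔT_a = T_lim − T_in = 177.5 − 160.8 = 16.7 K
γ̇_max² = ΔT_a·ρ·cp / (η·t_res) = [16.7 × 947 × 2494] / [540 × 198.024] = 368.852 s⁻²
Take the square root: γ̇_max = √(368.852) = 19.2055 s⁻¹
N_max = γ̇_max·h / (π·D) = 19.2055 · 0.00965 / (π · 0.1034) = 0.570536 rev/s = 34.2322 rpm

value=34.23 rpm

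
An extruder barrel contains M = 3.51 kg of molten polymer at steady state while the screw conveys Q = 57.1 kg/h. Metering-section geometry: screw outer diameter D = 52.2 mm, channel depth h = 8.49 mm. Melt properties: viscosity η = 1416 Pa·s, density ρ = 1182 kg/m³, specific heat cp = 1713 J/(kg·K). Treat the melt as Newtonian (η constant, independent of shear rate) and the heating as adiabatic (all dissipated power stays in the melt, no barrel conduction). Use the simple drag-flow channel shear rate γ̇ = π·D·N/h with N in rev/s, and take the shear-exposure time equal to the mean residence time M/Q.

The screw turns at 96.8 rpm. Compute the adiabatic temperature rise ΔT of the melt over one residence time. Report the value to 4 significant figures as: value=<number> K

value=150.3 K

Convert throughput: Q = 57.1 kg/h = 57.1/3600 = 0.0158611 kg/s
t_res = M / Q_s = 3.51 ÷ 0.0158611 = 221.296 s
D = 52.2 mm = 0.0522 m;  h = 8.49 mm = 0.00849 m;  N = 96.8 rpm / 60 = 1.61333 rev/s
Shear rate: γ̇ = πDN/h = π·0.0522·1.61333/0.00849 = 31.1628 s⁻¹
Adiabatic rise: ΔT = η γ̇² t_res / (ρ cp) = 1416·(31.1628)²·221.296 / (1182·1713) = 150.292 K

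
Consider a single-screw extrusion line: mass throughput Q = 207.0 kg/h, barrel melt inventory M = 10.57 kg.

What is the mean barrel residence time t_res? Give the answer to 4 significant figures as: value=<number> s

Throughput in SI: Q_s = 207.0 kg/h ÷ 3600 s/h = 0.0575 kg/s
t_res = M / Q_s = 10.57 / 0.0575 = 183.826 s

value=183.8 s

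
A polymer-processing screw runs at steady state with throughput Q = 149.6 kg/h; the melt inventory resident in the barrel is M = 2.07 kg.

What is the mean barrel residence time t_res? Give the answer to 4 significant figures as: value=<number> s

value=49.81 s

Convert throughput: Q = 149.6 kg/h = 149.6/3600 = 0.0415556 kg/s
Mean residence time: t_res = M/Q_s = 2.07 kg / 0.0415556 kg/s = 49.8128 s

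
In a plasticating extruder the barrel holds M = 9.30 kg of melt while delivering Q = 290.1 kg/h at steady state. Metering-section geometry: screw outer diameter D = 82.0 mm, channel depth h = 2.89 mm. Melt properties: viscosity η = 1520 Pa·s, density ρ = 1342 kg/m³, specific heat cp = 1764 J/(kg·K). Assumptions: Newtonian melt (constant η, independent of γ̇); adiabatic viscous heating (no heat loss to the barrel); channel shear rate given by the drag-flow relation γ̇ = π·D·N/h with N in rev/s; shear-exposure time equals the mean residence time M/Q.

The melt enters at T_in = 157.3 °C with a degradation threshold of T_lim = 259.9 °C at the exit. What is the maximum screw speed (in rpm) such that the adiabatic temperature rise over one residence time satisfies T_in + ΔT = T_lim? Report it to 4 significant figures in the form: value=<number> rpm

Throughput in SI: Q_s = 290.1 kg/h ÷ 3600 s/h = 0.0805833 kg/s
Mean residence time: t_res = M/Q_s = 9.30 kg / 0.0805833 kg/s = 115.408 s
Convert to metres: D = 0.082 m, h = 0.00289 m
ΔT_a = T_lim − T_in = 259.9 °C − 157.3 °C = 102.6 K
Invert ΔT = ηγ̇²t_res/(ρcp) for γ̇: γ̇_max² = ΔT_a ρ cp / (η t_res) = 102.6·1342·1764 / (1520·115.408) = 1384.58 s⁻²
γ̇_max = √1384.58 = 37.2099 s⁻¹
N_max = γ̇_max·h / (π·D) = 37.2099 · 0.00289 / (π · 0.082) = 0.417439 rev/s = 25.0463 rpm

value=25.05 rpm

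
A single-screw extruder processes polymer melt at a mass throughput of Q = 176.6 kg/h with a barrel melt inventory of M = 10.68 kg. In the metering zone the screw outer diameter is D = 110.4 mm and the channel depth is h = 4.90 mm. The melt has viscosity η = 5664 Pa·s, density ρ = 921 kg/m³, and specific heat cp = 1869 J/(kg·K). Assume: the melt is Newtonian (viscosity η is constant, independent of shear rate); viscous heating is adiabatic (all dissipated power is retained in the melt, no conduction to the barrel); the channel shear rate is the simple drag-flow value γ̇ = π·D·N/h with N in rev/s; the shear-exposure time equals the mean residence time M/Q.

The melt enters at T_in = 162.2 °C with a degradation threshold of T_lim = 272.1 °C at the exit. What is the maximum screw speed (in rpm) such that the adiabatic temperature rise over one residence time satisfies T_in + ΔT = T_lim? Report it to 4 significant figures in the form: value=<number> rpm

value=10.50 rpm

Q_s = Q / 3600 = 176.6 / 3600 = 0.0490556 kg/s
t_res = M / Q_s = 10.68 ÷ 0.0490556 = 217.712 s
Geometry in SI: D = 110.4 mm → 0.1104 m, h = 4.90 mm → 0.0049 m
ΔT_a = T_lim − T_in = 272.1 °C − 162.2 °C = 109.9 K
γ̇_max² = ΔT_a·ρ·cp/(η·t_res) = 109.9·921·1869/(5664·217.712) = 153.412 s⁻²
γ̇_max = sqrt(153.412) = 12.386 s⁻¹
N_max = γ̇_max·h / (π·D) = 12.386 · 0.0049 / (π · 0.1104) = 0.174988 rev/s = 10.4993 rpm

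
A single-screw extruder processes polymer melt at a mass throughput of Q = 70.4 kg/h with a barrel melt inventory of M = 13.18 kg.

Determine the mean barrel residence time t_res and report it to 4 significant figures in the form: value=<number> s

value=674.0 s

Convert throughput: Q = 70.4 kg/h = 70.4/3600 = 0.0195556 kg/s
Mean residence time: t_res = M/Q_s = 13.18 kg / 0.0195556 kg/s = 673.977 s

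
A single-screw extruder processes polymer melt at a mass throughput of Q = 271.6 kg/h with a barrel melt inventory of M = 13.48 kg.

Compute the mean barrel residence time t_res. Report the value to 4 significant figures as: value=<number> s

Throughput in SI: Q_s = 271.6 kg/h ÷ 3600 s/h = 0.0754444 kg/s
Mean residence time: t_res = M/Q_s = 13.48 kg / 0.0754444 kg/s = 178.675 s

value=178.7 s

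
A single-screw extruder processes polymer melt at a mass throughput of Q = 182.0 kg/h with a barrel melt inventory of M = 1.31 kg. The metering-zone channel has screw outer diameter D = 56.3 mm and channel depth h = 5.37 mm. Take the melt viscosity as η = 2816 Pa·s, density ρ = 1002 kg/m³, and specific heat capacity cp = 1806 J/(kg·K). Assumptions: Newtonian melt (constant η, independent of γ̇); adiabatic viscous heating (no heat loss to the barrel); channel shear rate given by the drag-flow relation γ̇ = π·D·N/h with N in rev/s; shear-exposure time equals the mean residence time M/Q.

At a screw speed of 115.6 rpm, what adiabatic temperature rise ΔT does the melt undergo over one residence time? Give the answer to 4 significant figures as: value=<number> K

value=162.4 K

Convert throughput: Q = 182.0 kg/h = 182.0/3600 = 0.0505556 kg/s
t_res = M / Q_s = 1.31 ÷ 0.0505556 = 25.9121 s
Geometry in metres: D = 56.3 mm → 0.0563 m, h = 5.37 mm → 0.00537 m; screw speed N = 115.6 rpm = 1.92667 rev/s
γ̇ = π D N / h = (π)(0.0563)(1.92667) / 0.00537 = 63.4586 s⁻¹
Adiabatic rise: ΔT = η γ̇² t_res / (ρ cp) = 2816·(63.4586)²·25.9121 / (1002·1806) = 162.379 K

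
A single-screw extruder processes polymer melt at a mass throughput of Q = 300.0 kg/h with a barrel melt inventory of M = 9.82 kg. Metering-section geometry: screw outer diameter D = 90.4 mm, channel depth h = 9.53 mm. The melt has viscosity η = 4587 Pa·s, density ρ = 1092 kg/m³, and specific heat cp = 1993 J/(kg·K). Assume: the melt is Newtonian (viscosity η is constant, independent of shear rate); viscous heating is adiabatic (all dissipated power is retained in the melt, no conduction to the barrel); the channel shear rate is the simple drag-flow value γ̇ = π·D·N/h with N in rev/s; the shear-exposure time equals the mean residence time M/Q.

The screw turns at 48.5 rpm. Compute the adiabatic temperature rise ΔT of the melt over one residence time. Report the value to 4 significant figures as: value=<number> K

Q_s = Q / 3600 = 300.0 / 3600 = 0.0833333 kg/s
Mean residence time: t_res = M/Q_s = 9.82 kg / 0.0833333 kg/s = 117.84 s
Geometry in metres: D = 90.4 mm → 0.0904 m, h = 9.53 mm → 0.00953 m; screw speed N = 48.5 rpm = 0.808333 rev/s
γ̇ = π·D·N / h = π · 0.0904 · 0.808333 / 0.00953 = 24.0888 s⁻¹
ΔT = η·γ̇²·t_res / (ρ·cp) = 4587 · (24.0888)² · 117.84 / (1092 · 1993) = 144.12 K

value=144.1 K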